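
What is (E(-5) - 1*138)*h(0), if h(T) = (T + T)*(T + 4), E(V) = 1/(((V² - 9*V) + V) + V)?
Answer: 0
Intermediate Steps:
E(V) = 1/(V² - 7*V) (E(V) = 1/((V² - 8*V) + V) = 1/(V² - 7*V))
h(T) = 2*T*(4 + T) (h(T) = (2*T)*(4 + T) = 2*T*(4 + T))
(E(-5) - 1*138)*h(0) = (1/((-5)*(-7 - 5)) - 1*138)*(2*0*(4 + 0)) = (-⅕/(-12) - 138)*(2*0*4) = (-⅕*(-1/12) - 138)*0 = (1/60 - 138)*0 = -8279/60*0 = 0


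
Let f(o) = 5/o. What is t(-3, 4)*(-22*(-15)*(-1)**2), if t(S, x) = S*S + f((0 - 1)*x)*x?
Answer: 1320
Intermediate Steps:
t(S, x) = -5 + S**2 (t(S, x) = S*S + (5/(((0 - 1)*x)))*x = S**2 + (5/((-x)))*x = S**2 + (5*(-1/x))*x = S**2 + (-5/x)*x = S**2 - 5 = -5 + S**2)
t(-3, 4)*(-22*(-15)*(-1)**2) = (-5 + (-3)**2)*(-22*(-15)*(-1)**2) = (-5 + 9)*(330*1) = 4*330 = 1320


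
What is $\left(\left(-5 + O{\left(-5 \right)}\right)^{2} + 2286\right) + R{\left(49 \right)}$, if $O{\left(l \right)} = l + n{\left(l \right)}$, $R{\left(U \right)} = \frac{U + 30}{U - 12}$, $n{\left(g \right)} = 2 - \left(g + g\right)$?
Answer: $\frac{84809}{37} \approx 2292.1$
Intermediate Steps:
$n{\left(g \right)} = 2 - 2 g$
$R{\left(U \right)} = \frac{30 + U}{-12 + U}$
$O{\left(l \right)} = 2 - l$ ($O{\left(l \right)} = l - \left(-2 + 2 l\right) = 2 - l$)
$\left(\left(-5 + O{\left(-5 \right)}\right)^{2} + 2286\right) + R{\left(49 \right)} = \left(\left(-5 + \left(2 - -5\right)\right)^{2} + 2286\right) + \frac{30 + 49}{-12 + 49} = \left(\left(-5 + \left(2 + 5\right)\right)^{2} + 2286\right) + \frac{1}{37} \cdot 79 = \left(\left(-5 + 7\right)^{2} + 2286\right) + \frac{1}{37} \cdot 79 = \left(2^{2} + 2286\right) + \frac{79}{37} = \left(4 + 2286\right) + \frac{79}{37} = 2290 + \frac{79}{37} = \frac{84809}{37}$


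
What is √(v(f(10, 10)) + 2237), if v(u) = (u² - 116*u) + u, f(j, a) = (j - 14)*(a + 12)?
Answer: √20101 ≈ 141.78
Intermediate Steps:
f(j, a) = (-14 + j)*(12 + a)
v(u) = u² - 115*u
√(v(f(10, 10)) + 2237) = √((-168 - 14*10 + 12*10 + 10*10)*(-115 + (-168 - 14*10 + 12*10 + 10*10)) + 2237) = √((-168 - 140 + 120 + 100)*(-115 + (-168 - 140 + 120 + 100)) + 2237) = √(-88*(-115 - 88) + 2237) = √(-88*(-203) + 2237) = √(17864 + 2237) = √20101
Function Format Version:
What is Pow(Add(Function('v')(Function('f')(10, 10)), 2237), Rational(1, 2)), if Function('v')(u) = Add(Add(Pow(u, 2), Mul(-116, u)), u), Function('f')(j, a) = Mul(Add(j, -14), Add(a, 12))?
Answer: Pow(20101, Rational(1, 2)) ≈ 141.78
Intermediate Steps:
Function('f')(j, a) = Mul(Add(-14, j), Add(12, a))
Function('v')(u) = Add(Pow(u, 2), Mul(-115, u))
Pow(Add(Function('v')(Function('f')(10, 10)), 2237), Rational(1, 2)) = Pow(Add(Mul(Add(-168, Mul(-14, 10), Mul(12, 10), Mul(10, 10)), Add(-115, Add(-168, Mul(-14, 10), Mul(12, 10), Mul(10, 10)))), 2237), Rational(1, 2)) = Pow(Add(Mul(Add(-168, -140, 120, 100), Add(-115, Add(-168, -140, 120, 100))), 2237), Rational(1, 2)) = Pow(Add(Mul(-88, Add(-115, -88)), 2237), Rational(1, 2)) = Pow(Add(Mul(-88, -203), 2237), Rational(1, 2)) = Pow(Add(17864, 2237), Rational(1, 2)) = Pow(20101, Rational(1, 2))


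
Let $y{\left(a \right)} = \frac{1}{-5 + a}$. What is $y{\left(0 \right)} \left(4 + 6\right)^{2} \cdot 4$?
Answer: $-80$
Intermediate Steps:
$y{\left(0 \right)} \left(4 + 6\right)^{2} \cdot 4 = \frac{\left(4 + 6\right)^{2}}{-5 + 0} \cdot 4 = \frac{10^{2}}{-5} \cdot 4 = \left(- \frac{1}{5}\right) 100 \cdot 4 = \left(-20\right) 4 = -80$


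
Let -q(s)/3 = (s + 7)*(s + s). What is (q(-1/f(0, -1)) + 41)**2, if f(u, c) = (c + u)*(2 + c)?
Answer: 49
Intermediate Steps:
f(u, c) = (2 + c)*(c + u)
q(s) = -6*s*(7 + s) (q(s) = -3*(s + 7)*(s + s) = -3*(7 + s)*2*s = -6*s*(7 + s))
(q(-1/f(0, -1)) + 41)**2 = (-6*(-1/((-1)**2 + 2*(-1) + 2*0 - 1*0))*(7 - 1/((-1)**2 + 2*(-1) + 2*0 - 1*0)) + 41)**2 = (-6*(-1/(1 - 2 + 0 + 0))*(7 - 1/(1 - 2 + 0 + 0)) + 41)**2 = (-6*(-1/(-1))*(7 - 1/(-1)) + 41)**2 = (-6*(-1*(-1))*(7 - 1*(-1)) + 41)**2 = (-6*1*(7 + 1) + 41)**2 = (-6*1*8 + 41)**2 = (-48 + 41)**2 = (-7)**2 = 49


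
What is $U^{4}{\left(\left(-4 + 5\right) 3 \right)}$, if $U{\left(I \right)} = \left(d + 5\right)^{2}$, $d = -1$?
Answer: $65536$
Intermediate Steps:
$U{\left(I \right)} = 16$ ($U{\left(I \right)} = \left(-1 + 5\right)^{2} = 4^{2} = 16$)
$U^{4}{\left(\left(-4 + 5\right) 3 \right)} = 16^{4} = 65536$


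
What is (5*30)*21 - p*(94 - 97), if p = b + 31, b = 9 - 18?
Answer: 3216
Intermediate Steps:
b = -9
p = 22 (p = -9 + 31 = 22)
(5*30)*21 - p*(94 - 97) = (5*30)*21 - 22*(94 - 97) = 150*21 - 22*(-3) = 3150 - 1*(-66) = 3150 + 66 = 3216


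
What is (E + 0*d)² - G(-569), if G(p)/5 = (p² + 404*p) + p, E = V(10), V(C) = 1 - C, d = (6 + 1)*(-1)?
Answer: -466499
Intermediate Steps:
d = -7 (d = 7*(-1) = -7)
E = -9 (E = 1 - 1*10 = 1 - 10 = -9)
G(p) = 5*p² + 2025*p (G(p) = 5*((p² + 404*p) + p) = 5*(p² + 405*p) = 5*p² + 2025*p)
(E + 0*d)² - G(-569) = (-9 + 0*(-7))² - 5*(-569)*(405 - 569) = (-9 + 0)² - 5*(-569)*(-164) = (-9)² - 1*466580 = 81 - 466580 = -466499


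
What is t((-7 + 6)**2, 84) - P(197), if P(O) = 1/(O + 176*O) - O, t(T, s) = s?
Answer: 9798188/34869 ≈ 281.00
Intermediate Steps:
P(O) = -O + 1/(177*O) (P(O) = 1/(177*O) - O = -O + 1/(177*O))
t((-7 + 6)**2, 84) - P(197) = 84 - (-1*197 + (1/177)/197) = 84 - (-197 + (1/177)*(1/197)) = 84 - (-197 + 1/34869) = 84 - 1*(-6869192/34869) = 84 + 6869192/34869 = 9798188/34869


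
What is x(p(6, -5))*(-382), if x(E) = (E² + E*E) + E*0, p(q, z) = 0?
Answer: 0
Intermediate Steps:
x(E) = 2*E² (x(E) = (E² + E²) + 0 = 2*E² + 0 = 2*E²)
x(p(6, -5))*(-382) = (2*0²)*(-382) = (2*0)*(-382) = 0*(-382) = 0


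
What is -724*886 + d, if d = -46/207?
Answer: -5773178/9 ≈ -6.4146e+5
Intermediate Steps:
d = -2/9 (d = -46*1/207 = -2/9 ≈ -0.22222)
-724*886 + d = -724*886 - 2/9 = -641464 - 2/9 = -5773178/9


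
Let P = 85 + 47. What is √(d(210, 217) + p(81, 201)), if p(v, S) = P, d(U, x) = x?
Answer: √349 ≈ 18.682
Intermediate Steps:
P = 132
p(v, S) = 132
√(d(210, 217) + p(81, 201)) = √(217 + 132) = √349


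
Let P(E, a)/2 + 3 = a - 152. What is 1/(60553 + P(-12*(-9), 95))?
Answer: 1/60433 ≈ 1.6547e-5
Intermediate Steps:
P(E, a) = -310 + 2*a (P(E, a) = -6 + 2*(a - 152) = -6 + 2*(-152 + a) = -6 + (-304 + 2*a) = -310 + 2*a)
1/(60553 + P(-12*(-9), 95)) = 1/(60553 + (-310 + 2*95)) = 1/(60553 + (-310 + 190)) = 1/(60553 - 120) = 1/60433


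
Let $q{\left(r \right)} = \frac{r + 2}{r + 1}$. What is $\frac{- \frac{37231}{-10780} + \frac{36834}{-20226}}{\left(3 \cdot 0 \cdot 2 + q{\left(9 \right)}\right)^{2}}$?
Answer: $\frac{296636405}{219853249} \approx 1.3492$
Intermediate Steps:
$q{\left(r \right)} = \frac{2 + r}{1 + r}$
$\frac{- \frac{37231}{-10780} + \frac{36834}{-20226}}{\left(3 \cdot 0 \cdot 2 + q{\left(9 \right)}\right)^{2}} = \frac{- \frac{37231}{-10780} + \frac{36834}{-20226}}{\left(3 \cdot 0 \cdot 2 + \frac{2 + 9}{1 + 9}\right)^{2}} = \frac{\left(-37231\right) \left(- \frac{1}{10780}\right) + 36834 \left(- \frac{1}{20226}\right)}{\left(0 \cdot 2 + \frac{1}{10} \cdot 11\right)^{2}} = \frac{\frac{37231}{10780} - \frac{6139}{3371}}{\left(0 + \frac{1}{10} \cdot 11\right)^{2}} = \frac{59327281}{36339380 \left(0 + \frac{11}{10}\right)^{2}} = \frac{59327281}{36339380 \left(\frac{11}{10}\right)^{2}} = \frac{59327281}{36339380 \cdot \frac{121}{100}} = \frac{59327281}{36339380} \cdot \frac{100}{121} = \frac{296636405}{219853249}$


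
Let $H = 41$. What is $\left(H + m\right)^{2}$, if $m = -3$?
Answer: $1444$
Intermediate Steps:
$\left(H + m\right)^{2} = \left(41 - 3\right)^{2} = 38^{2} = 1444$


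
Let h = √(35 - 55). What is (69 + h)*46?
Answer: 3174 + 92*I*√5 ≈ 3174.0 + 205.72*I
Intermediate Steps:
h = 2*I*√5 (h = √(-20) = 2*I*√5 ≈ 4.4721*I)
(69 + h)*46 = (69 + 2*I*√5)*46 = 3174 + 92*I*√5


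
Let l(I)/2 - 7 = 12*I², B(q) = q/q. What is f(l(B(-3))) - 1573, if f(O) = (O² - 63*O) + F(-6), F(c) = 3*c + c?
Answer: -2547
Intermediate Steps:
B(q) = 1
F(c) = 4*c
l(I) = 14 + 24*I² (l(I) = 14 + 2*(12*I²) = 14 + 24*I²)
f(O) = -24 + O² - 63*O (f(O) = (O² - 63*O) + 4*(-6) = (O² - 63*O) - 24 = -24 + O² - 63*O)
f(l(B(-3))) - 1573 = (-24 + (14 + 24*1²)² - 63*(14 + 24*1²)) - 1573 = (-24 + (14 + 24*1)² - 63*(14 + 24*1)) - 1573 = (-24 + (14 + 24)² - 63*(14 + 24)) - 1573 = (-24 + 38² - 63*38) - 1573 = (-24 + 1444 - 2394) - 1573 = -974 - 1573 = -2547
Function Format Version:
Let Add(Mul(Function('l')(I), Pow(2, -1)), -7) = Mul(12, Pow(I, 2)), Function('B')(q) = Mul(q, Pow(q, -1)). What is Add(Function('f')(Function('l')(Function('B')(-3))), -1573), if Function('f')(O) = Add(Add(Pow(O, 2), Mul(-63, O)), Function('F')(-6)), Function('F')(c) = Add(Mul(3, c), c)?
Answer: -2547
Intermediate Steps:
Function('B')(q) = 1
Function('F')(c) = Mul(4, c)
Function('l')(I) = Add(14, Mul(24, Pow(I, 2))) (Function('l')(I) = Add(14, Mul(2, Mul(12, Pow(I, 2)))) = Add(14, Mul(24, Pow(I, 2))))
Function('f')(O) = Add(-24, Pow(O, 2), Mul(-63, O)) (Function('f')(O) = Add(Add(Pow(O, 2), Mul(-63, O)), Mul(4, -6)) = Add(Add(Pow(O, 2), Mul(-63, O)), -24) = Add(-24, Pow(O, 2), Mul(-63, O)))
Add(Function('f')(Function('l')(Function('B')(-3))), -1573) = Add(Add(-24, Pow(Add(14, Mul(24, Pow(1, 2))), 2), Mul(-63, Add(14, Mul(24, Pow(1, 2))))), -1573) = Add(Add(-24, Pow(Add(14, Mul(24, 1)), 2), Mul(-63, Add(14, Mul(24, 1)))), -1573) = Add(Add(-24, Pow(Add(14, 24), 2), Mul(-63, Add(14, 24))), -1573) = Add(Add(-24, Pow(38, 2), Mul(-63, 38)), -1573) = Add(Add(-24, 1444, -2394), -1573) = Add(-974, -1573) = -2547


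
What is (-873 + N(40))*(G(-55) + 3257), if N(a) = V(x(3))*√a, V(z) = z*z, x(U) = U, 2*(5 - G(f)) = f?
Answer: -5743467/2 + 59211*√10 ≈ -2.6845e+6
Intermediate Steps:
G(f) = 5 - f/2
V(z) = z²
N(a) = 9*√a (N(a) = 3²*√a = 9*√a)
(-873 + N(40))*(G(-55) + 3257) = (-873 + 9*√40)*((5 - ½*(-55)) + 3257) = (-873 + 9*(2*√10))*((5 + 55/2) + 3257) = (-873 + 18*√10)*(65/2 + 3257) = (-873 + 18*√10)*(6579/2) = -5743467/2 + 59211*√10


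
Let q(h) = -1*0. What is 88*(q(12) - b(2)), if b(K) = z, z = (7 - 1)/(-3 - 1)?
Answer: 132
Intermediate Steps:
q(h) = 0
z = -3/2 (z = 6/(-4) = 6*(-¼) = -3/2 ≈ -1.5000)
b(K) = -3/2
88*(q(12) - b(2)) = 88*(0 - 1*(-3/2)) = 88*(0 + 3/2) = 88*(3/2) = 132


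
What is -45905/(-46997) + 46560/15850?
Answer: 291577457/74490245 ≈ 3.9143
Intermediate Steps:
-45905/(-46997) + 46560/15850 = -45905*(-1/46997) + 46560*(1/15850) = 45905/46997 + 4656/1585 = 291577457/74490245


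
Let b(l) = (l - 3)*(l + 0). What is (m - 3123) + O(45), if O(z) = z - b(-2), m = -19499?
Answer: -22587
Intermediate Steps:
b(l) = l*(-3 + l) (b(l) = (-3 + l)*l = l*(-3 + l))
O(z) = -10 + z (O(z) = z - (-2)*(-3 - 2) = z - (-2)*(-5) = z - 1*10 = z - 10 = -10 + z)
(m - 3123) + O(45) = (-19499 - 3123) + (-10 + 45) = -22622 + 35 = -22587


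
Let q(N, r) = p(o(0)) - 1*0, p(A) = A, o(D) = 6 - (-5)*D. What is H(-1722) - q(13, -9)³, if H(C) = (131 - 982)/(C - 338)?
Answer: -444109/2060 ≈ -215.59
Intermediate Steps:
H(C) = -851/(-338 + C)
o(D) = 6 + 5*D
q(N, r) = 6 (q(N, r) = (6 + 5*0) - 1*0 = (6 + 0) + 0 = 6 + 0 = 6)
H(-1722) - q(13, -9)³ = -851/(-338 - 1722) - 1*6³ = -851/(-2060) - 1*216 = -851*(-1/2060) - 216 = 851/2060 - 216 = -444109/2060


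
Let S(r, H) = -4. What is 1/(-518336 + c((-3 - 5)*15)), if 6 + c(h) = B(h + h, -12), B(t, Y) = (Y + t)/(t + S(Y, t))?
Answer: -61/31618799 ≈ -1.9292e-6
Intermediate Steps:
B(t, Y) = (Y + t)/(-4 + t) (B(t, Y) = (Y + t)/(t - 4) = (Y + t)/(-4 + t))
c(h) = -6 + (-12 + 2*h)/(-4 + 2*h) (c(h) = -6 + (-12 + (h + h))/(-4 + (h + h)) = -6 + (-12 + 2*h)/(-4 + 2*h))
1/(-518336 + c((-3 - 5)*15)) = 1/(-518336 + (6 - 5*(-3 - 5)*15)/(-2 + (-3 - 5)*15)) = 1/(-518336 + (6 - (-40)*15)/(-2 - 8*15)) = 1/(-518336 + (6 - 5*(-120))/(-2 - 120)) = 1/(-518336 + (6 + 600)/(-122)) = 1/(-518336 - 1/122*606) = 1/(-518336 - 303/61) = 1/(-31618799/61) = -61/31618799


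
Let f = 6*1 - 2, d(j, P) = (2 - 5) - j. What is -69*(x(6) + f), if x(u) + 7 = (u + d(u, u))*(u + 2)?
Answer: 1863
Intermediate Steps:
d(j, P) = -3 - j
x(u) = -13 - 3*u (x(u) = -7 + (u + (-3 - u))*(u + 2) = -7 - 3*(2 + u) = -7 + (-6 - 3*u) = -13 - 3*u)
f = 4 (f = 6 - 2 = 4)
-69*(x(6) + f) = -69*((-13 - 3*6) + 4) = -69*((-13 - 18) + 4) = -69*(-31 + 4) = -69*(-27) = 1863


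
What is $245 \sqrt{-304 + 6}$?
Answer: $245 i \sqrt{298} \approx 4229.4 i$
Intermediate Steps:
$245 \sqrt{-304 + 6} = 245 \sqrt{-298} = 245 i \sqrt{298}$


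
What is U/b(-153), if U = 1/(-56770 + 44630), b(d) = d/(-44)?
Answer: -11/464355 ≈ -2.3689e-5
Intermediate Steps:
b(d) = -d/44 (b(d) = d*(-1/44) = -d/44)
U = -1/12140 (U = 1/(-12140) = -1/12140 ≈ -8.2372e-5)
U/b(-153) = -1/(12140*((-1/44*(-153)))) = -1/(12140*153/44) = -1/12140*44/153 = -11/464355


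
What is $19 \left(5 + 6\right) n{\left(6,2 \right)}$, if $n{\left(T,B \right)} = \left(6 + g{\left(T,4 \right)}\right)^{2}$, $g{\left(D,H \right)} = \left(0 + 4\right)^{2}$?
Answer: $101156$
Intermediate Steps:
$g{\left(D,H \right)} = 16$ ($g{\left(D,H \right)} = 4^{2} = 16$)
$n{\left(T,B \right)} = 484$ ($n{\left(T,B \right)} = \left(6 + 16\right)^{2} = 22^{2} = 484$)
$19 \left(5 + 6\right) n{\left(6,2 \right)} = 19 \left(5 + 6\right) 484 = 19 \cdot 11 \cdot 484 = 19 \cdot 5324 = 101156$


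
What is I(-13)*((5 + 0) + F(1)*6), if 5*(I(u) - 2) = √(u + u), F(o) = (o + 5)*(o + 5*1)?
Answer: 442 + 221*I*√26/5 ≈ 442.0 + 225.38*I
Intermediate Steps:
F(o) = (5 + o)² (F(o) = (5 + o)*(o + 5) = (5 + o)*(5 + o) = (5 + o)²)
I(u) = 2 + √2*√u/5 (I(u) = 2 + √(u + u)/5 = 2 + √(2*u)/5 = 2 + (√2*√u)/5 = 2 + √2*√u/5)
I(-13)*((5 + 0) + F(1)*6) = (2 + √2*√(-13)/5)*((5 + 0) + (5 + 1)²*6) = (2 + √2*(I*√13)/5)*(5 + 6²*6) = (2 + I*√26/5)*(5 + 36*6) = (2 + I*√26/5)*(5 + 216) = (2 + I*√26/5)*221 = 442 + 221*I*√26/5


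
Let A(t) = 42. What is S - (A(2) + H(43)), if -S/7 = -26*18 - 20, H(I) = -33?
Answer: 3407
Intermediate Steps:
S = 3416 (S = -7*(-26*18 - 20) = -7*(-468 - 20) = -7*(-488) = 3416)
S - (A(2) + H(43)) = 3416 - (42 - 33) = 3416 - 1*9 = 3416 - 9 = 3407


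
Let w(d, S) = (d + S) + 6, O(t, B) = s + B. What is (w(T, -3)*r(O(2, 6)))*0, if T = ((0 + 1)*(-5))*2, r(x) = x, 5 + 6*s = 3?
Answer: 0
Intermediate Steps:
s = -1/3 (s = -5/6 + (1/6)*3 = -5/6 + 1/2 = -1/3 ≈ -0.33333)
O(t, B) = -1/3 + B
T = -10 (T = (1*(-5))*2 = -5*2 = -10)
w(d, S) = 6 + S + d (w(d, S) = (S + d) + 6 = 6 + S + d)
(w(T, -3)*r(O(2, 6)))*0 = ((6 - 3 - 10)*(-1/3 + 6))*0 = -7*17/3*0 = -119/3*0 = 0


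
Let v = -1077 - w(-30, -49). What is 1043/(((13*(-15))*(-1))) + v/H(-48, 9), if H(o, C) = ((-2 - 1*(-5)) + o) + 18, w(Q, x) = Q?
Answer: 25814/585 ≈ 44.126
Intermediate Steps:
v = -1047 (v = -1077 - 1*(-30) = -1077 + 30 = -1047)
H(o, C) = 21 + o (H(o, C) = ((-2 + 5) + o) + 18 = (3 + o) + 18 = 21 + o)
1043/(((13*(-15))*(-1))) + v/H(-48, 9) = 1043/(((13*(-15))*(-1))) - 1047/(21 - 48) = 1043/((-195*(-1))) - 1047/(-27) = 1043/195 - 1047*(-1/27) = 1043*(1/195) + 349/9 = 1043/195 + 349/9 = 25814/585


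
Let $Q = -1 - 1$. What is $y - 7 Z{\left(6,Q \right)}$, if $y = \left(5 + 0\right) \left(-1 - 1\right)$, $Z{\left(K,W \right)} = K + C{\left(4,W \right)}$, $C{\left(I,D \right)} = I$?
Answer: $-80$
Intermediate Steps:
$Q = -2$ ($Q = -1 - 1 = -2$)
$Z{\left(K,W \right)} = 4 + K$ ($Z{\left(K,W \right)} = K + 4 = 4 + K$)
$y = -10$ ($y = 5 \left(-2\right) = -10$)
$y - 7 Z{\left(6,Q \right)} = -10 - 7 \left(4 + 6\right) = -10 - 70 = -80$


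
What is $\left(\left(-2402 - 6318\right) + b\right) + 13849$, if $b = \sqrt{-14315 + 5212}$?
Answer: $5129 + i \sqrt{9103} \approx 5129.0 + 95.41 i$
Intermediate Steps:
$b = i \sqrt{9103}$ ($b = \sqrt{-9103} = i \sqrt{9103} \approx 95.41 i$)
$\left(\left(-2402 - 6318\right) + b\right) + 13849 = \left(\left(-2402 - 6318\right) + i \sqrt{9103}\right) + 13849 = \left(-8720 + i \sqrt{9103}\right) + 13849 = 5129 + i \sqrt{9103}$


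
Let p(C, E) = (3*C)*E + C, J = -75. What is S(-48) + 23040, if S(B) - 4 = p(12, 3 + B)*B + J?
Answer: 100153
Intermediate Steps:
p(C, E) = C + 3*C*E (p(C, E) = 3*C*E + C = C + 3*C*E)
S(B) = -71 + B*(120 + 36*B) (S(B) = 4 + ((12*(1 + 3*(3 + B)))*B - 75) = 4 + ((12*(1 + (9 + 3*B)))*B - 75) = 4 + ((12*(10 + 3*B))*B - 75) = 4 + ((120 + 36*B)*B - 75) = 4 + (B*(120 + 36*B) - 75) = 4 + (-75 + B*(120 + 36*B)) = -71 + B*(120 + 36*B))
S(-48) + 23040 = (-71 + 12*(-48)*(10 + 3*(-48))) + 23040 = (-71 + 12*(-48)*(10 - 144)) + 23040 = (-71 + 12*(-48)*(-134)) + 23040 = (-71 + 77184) + 23040 = 77113 + 23040 = 100153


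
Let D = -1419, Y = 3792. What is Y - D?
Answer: 5211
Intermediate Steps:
Y - D = 3792 - 1*(-1419) = 3792 + 1419 = 5211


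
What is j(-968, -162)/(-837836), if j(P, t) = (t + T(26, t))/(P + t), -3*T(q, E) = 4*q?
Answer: -59/284026404 ≈ -2.0773e-7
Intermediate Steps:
T(q, E) = -4*q/3
j(P, t) = (-104/3 + t)/(P + t) (j(P, t) = (t - 4/3*26)/(P + t) = (t - 104/3)/(P + t) = (-104/3 + t)/(P + t))
j(-968, -162)/(-837836) = ((-104/3 - 162)/(-968 - 162))/(-837836) = (-590/3/(-1130))*(-1/837836) = -1/1130*(-590/3)*(-1/837836) = (59/339)*(-1/837836) = -59/284026404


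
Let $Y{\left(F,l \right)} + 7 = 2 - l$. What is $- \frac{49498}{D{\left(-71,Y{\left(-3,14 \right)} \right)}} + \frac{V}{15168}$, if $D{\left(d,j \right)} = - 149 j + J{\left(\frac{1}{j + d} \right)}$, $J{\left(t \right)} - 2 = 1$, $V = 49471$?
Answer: $- \frac{305292425}{21493056} \approx -14.204$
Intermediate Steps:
$J{\left(t \right)} = 3$ ($J{\left(t \right)} = 2 + 1 = 3$)
$Y{\left(F,l \right)} = -5 - l$ ($Y{\left(F,l \right)} = -7 - \left(-2 + l\right) = -5 - l$)
$D{\left(d,j \right)} = 3 - 149 j$ ($D{\left(d,j \right)} = - 149 j + 3 = 3 - 149 j$)
$- \frac{49498}{D{\left(-71,Y{\left(-3,14 \right)} \right)}} + \frac{V}{15168} = - \frac{49498}{3 - 149 \left(-5 - 14\right)} + \frac{49471}{15168} = - \frac{49498}{3 - 149 \left(-5 - 14\right)} + 49471 \cdot \frac{1}{15168} = - \frac{49498}{3 - -2831} + \frac{49471}{15168} = - \frac{49498}{3 + 2831} + \frac{49471}{15168} = - \frac{49498}{2834} + \frac{49471}{15168} = \left(-49498\right) \frac{1}{2834} + \frac{49471}{15168} = - \frac{24749}{1417} + \frac{49471}{15168} = - \frac{305292425}{21493056}$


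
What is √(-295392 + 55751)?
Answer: I*√239641 ≈ 489.53*I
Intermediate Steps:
√(-295392 + 55751) = √(-239641) = I*√239641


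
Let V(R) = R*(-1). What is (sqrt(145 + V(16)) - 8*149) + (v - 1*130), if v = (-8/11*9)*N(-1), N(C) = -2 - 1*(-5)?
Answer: -14758/11 + sqrt(129) ≈ -1330.3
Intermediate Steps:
N(C) = 3 (N(C) = -2 + 5 = 3)
V(R) = -R
v = -216/11 (v = (-8/11*9)*3 = (-8*1/11*9)*3 = -8/11*9*3 = -72/11*3 = -216/11 ≈ -19.636)
(sqrt(145 + V(16)) - 8*149) + (v - 1*130) = (sqrt(145 - 1*16) - 8*149) + (-216/11 - 1*130) = (sqrt(145 - 16) - 1192) + (-216/11 - 130) = (sqrt(129) - 1192) - 1646/11 = (-1192 + sqrt(129)) - 1646/11 = -14758/11 + sqrt(129)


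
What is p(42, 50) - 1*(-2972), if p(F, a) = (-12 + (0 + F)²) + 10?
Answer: 4734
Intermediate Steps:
p(F, a) = -2 + F² (p(F, a) = (-12 + F²) + 10 = -2 + F²)
p(42, 50) - 1*(-2972) = (-2 + 42²) - 1*(-2972) = (-2 + 1764) + 2972 = 1762 + 2972 = 4734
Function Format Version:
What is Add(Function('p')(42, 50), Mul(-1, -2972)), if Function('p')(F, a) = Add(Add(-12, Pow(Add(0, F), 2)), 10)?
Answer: 4734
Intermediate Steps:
Function('p')(F, a) = Add(-2, Pow(F, 2)) (Function('p')(F, a) = Add(Add(-12, Pow(F, 2)), 10) = Add(-2, Pow(F, 2)))
Add(Function('p')(42, 50), Mul(-1, -2972)) = Add(Add(-2, Pow(42, 2)), Mul(-1, -2972)) = Add(Add(-2, 1764), 2972) = Add(1762, 2972) = 4734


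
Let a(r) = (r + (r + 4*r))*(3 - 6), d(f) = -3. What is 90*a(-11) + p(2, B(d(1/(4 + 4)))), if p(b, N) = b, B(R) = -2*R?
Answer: 17822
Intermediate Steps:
a(r) = -18*r (a(r) = (r + 5*r)*(-3) = (6*r)*(-3) = -18*r)
90*a(-11) + p(2, B(d(1/(4 + 4)))) = 90*(-18*(-11)) + 2 = 90*198 + 2 = 17820 + 2 = 17822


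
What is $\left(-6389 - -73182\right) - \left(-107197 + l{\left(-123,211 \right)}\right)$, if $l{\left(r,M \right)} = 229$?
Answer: $173761$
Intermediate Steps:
$\left(-6389 - -73182\right) - \left(-107197 + l{\left(-123,211 \right)}\right) = \left(-6389 - -73182\right) + \left(107197 - 229\right) = \left(-6389 + 73182\right) + \left(107197 - 229\right) = 66793 + 106968 = 173761$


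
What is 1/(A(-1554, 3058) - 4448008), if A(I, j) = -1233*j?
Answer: -1/8218522 ≈ -1.2168e-7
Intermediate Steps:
1/(A(-1554, 3058) - 4448008) = 1/(-1233*3058 - 4448008) = 1/(-3770514 - 4448008) = 1/(-8218522) = -1/8218522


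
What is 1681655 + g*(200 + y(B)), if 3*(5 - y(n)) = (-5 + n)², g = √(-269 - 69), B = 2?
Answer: 1681655 + 2626*I*√2 ≈ 1.6817e+6 + 3713.7*I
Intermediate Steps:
g = 13*I*√2 (g = √(-338) = 13*I*√2 ≈ 18.385*I)
y(n) = 5 - (-5 + n)²/3
1681655 + g*(200 + y(B)) = 1681655 + (13*I*√2)*(200 + (5 - (-5 + 2)²/3)) = 1681655 + (13*I*√2)*(200 + (5 - ⅓*(-3)²)) = 1681655 + (13*I*√2)*(200 + (5 - ⅓*9)) = 1681655 + (13*I*√2)*(200 + (5 - 3)) = 1681655 + (13*I*√2)*(200 + 2) = 1681655 + (13*I*√2)*202 = 1681655 + 2626*I*√2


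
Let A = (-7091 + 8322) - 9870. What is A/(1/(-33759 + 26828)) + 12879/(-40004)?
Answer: 2395315854757/40004 ≈ 5.9877e+7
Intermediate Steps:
A = -8639 (A = 1231 - 9870 = -8639)
A/(1/(-33759 + 26828)) + 12879/(-40004) = -8639/(1/(-33759 + 26828)) + 12879/(-40004) = -8639/(1/(-6931)) + 12879*(-1/40004) = -8639/(-1/6931) - 12879/40004 = -8639*(-6931) - 12879/40004 = 59876909 - 12879/40004 = 2395315854757/40004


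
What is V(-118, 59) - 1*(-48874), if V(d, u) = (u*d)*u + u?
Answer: -361825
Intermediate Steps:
V(d, u) = u + d*u**2 (V(d, u) = (d*u)*u + u = d*u**2 + u = u + d*u**2)
V(-118, 59) - 1*(-48874) = 59*(1 - 118*59) - 1*(-48874) = 59*(1 - 6962) + 48874 = 59*(-6961) + 48874 = -410699 + 48874 = -361825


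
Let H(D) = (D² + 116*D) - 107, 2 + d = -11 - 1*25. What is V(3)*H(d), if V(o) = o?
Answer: -9213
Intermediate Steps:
d = -38 (d = -2 + (-11 - 1*25) = -2 + (-11 - 25) = -2 - 36 = -38)
H(D) = -107 + D² + 116*D
V(3)*H(d) = 3*(-107 + (-38)² + 116*(-38)) = 3*(-107 + 1444 - 4408) = 3*(-3071) = -9213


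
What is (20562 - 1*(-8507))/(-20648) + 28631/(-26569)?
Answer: -1363507149/548596712 ≈ -2.4854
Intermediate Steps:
(20562 - 1*(-8507))/(-20648) + 28631/(-26569) = (20562 + 8507)*(-1/20648) + 28631*(-1/26569) = 29069*(-1/20648) - 28631/26569 = -29069/20648 - 28631/26569 = -1363507149/548596712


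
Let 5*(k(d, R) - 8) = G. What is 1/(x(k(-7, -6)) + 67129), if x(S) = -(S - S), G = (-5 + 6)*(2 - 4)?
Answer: 1/67129 ≈ 1.4897e-5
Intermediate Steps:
G = -2 (G = 1*(-2) = -2)
k(d, R) = 38/5 (k(d, R) = 8 + (1/5)*(-2) = 8 - 2/5 = 38/5)
x(S) = 0 (x(S) = -1*0 = 0)
1/(x(k(-7, -6)) + 67129) = 1/(0 + 67129) = 1/67129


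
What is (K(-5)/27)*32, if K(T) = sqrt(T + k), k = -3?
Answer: 64*I*sqrt(2)/27 ≈ 3.3522*I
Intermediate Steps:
K(T) = sqrt(-3 + T) (K(T) = sqrt(T - 3) = sqrt(-3 + T))
(K(-5)/27)*32 = (sqrt(-3 - 5)/27)*32 = (sqrt(-8)*(1/27))*32 = ((2*I*sqrt(2))*(1/27))*32 = (2*I*sqrt(2)/27)*32 = 64*I*sqrt(2)/27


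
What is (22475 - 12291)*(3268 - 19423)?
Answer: -164522520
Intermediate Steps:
(22475 - 12291)*(3268 - 19423) = 10184*(-16155) = -164522520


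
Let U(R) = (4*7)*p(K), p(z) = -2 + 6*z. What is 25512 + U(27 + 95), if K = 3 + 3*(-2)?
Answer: 24952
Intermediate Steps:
K = -3 (K = 3 - 6 = -3)
U(R) = -560 (U(R) = (4*7)*(-2 + 6*(-3)) = 28*(-2 - 18) = 28*(-20) = -560)
25512 + U(27 + 95) = 25512 - 560 = 24952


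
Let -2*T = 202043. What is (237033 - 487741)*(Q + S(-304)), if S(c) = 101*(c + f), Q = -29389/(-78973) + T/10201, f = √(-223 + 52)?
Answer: 6203250564418243730/805603573 - 75964524*I*√19 ≈ 7.7001e+9 - 3.3112e+8*I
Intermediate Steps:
T = -202043/2 (T = -½*202043 = -202043/2 ≈ -1.0102e+5)
f = 3*I*√19 (f = √(-171) = 3*I*√19 ≈ 13.077*I)
Q = -15356347461/1611207146 (Q = -29389/(-78973) - 202043/2/10201 = -29389*(-1/78973) - 202043/2*1/10201 = 29389/78973 - 202043/20402 = -15356347461/1611207146 ≈ -9.5310)
S(c) = 101*c + 303*I*√19 (S(c) = 101*(c + 3*I*√19) = 101*c + 303*I*√19)
(237033 - 487741)*(Q + S(-304)) = (237033 - 487741)*(-15356347461/1611207146 + (101*(-304) + 303*I*√19)) = -250708*(-15356347461/1611207146 + (-30704 + 303*I*√19)) = -250708*(-49485860558245/1611207146 + 303*I*√19) = 6203250564418243730/805603573 - 75964524*I*√19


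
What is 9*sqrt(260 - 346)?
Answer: 9*I*sqrt(86) ≈ 83.463*I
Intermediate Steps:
9*sqrt(260 - 346) = 9*sqrt(-86) = 9*(I*sqrt(86)) = 9*I*sqrt(86)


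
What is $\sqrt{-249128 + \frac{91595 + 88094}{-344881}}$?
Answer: $\frac{13 i \sqrt{175337691119193}}{344881} \approx 499.13 i$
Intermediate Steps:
$\sqrt{-249128 + \frac{91595 + 88094}{-344881}} = \sqrt{-249128 + 179689 \left(- \frac{1}{344881}\right)} = \sqrt{-249128 - \frac{179689}{344881}} = \sqrt{- \frac{85919693457}{344881}} = \frac{13 i \sqrt{175337691119193}}{344881}$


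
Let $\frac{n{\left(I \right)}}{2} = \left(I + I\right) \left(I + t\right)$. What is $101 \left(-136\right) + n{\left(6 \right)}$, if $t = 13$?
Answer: $-13280$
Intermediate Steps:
$n{\left(I \right)} = 4 I \left(13 + I\right)$ ($n{\left(I \right)} = 2 \left(I + I\right) \left(I + 13\right) = 2 \cdot 2 I \left(13 + I\right) = 4 I \left(13 + I\right)$)
$101 \left(-136\right) + n{\left(6 \right)} = 101 \left(-136\right) + 4 \cdot 6 \left(13 + 6\right) = -13736 + 4 \cdot 6 \cdot 19 = -13736 + 456 = -13280$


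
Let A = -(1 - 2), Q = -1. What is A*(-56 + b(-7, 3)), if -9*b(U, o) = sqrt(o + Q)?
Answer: -56 - sqrt(2)/9 ≈ -56.157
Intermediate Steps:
b(U, o) = -sqrt(-1 + o)/9 (b(U, o) = -sqrt(o - 1)/9 = -sqrt(-1 + o)/9)
A = 1 (A = -1*(-1) = 1)
A*(-56 + b(-7, 3)) = 1*(-56 - sqrt(-1 + 3)/9) = 1*(-56 - sqrt(2)/9) = -56 - sqrt(2)/9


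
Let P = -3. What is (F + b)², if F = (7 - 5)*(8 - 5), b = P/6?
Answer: 121/4 ≈ 30.250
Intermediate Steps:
b = -½ (b = -3/6 = -3*⅙ = -½ ≈ -0.50000)
F = 6 (F = 2*3 = 6)
(F + b)² = (6 - ½)² = (11/2)² = 121/4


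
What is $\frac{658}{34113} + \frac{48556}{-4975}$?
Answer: $- \frac{8307122}{852825} \approx -9.7407$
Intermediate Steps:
$\frac{658}{34113} + \frac{48556}{-4975} = 658 \cdot \frac{1}{34113} + 48556 \left(- \frac{1}{4975}\right) = \frac{658}{34113} - \frac{244}{25} = - \frac{8307122}{852825}$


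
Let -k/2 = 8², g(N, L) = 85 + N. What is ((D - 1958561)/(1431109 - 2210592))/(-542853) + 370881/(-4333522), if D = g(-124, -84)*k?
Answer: -156944789751354137/1833706801626236478 ≈ -0.085589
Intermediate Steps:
k = -128 (k = -2*8² = -2*64 = -128)
D = 4992 (D = (85 - 124)*(-128) = -39*(-128) = 4992)
((D - 1958561)/(1431109 - 2210592))/(-542853) + 370881/(-4333522) = ((4992 - 1958561)/(1431109 - 2210592))/(-542853) + 370881/(-4333522) = -1953569/(-779483)*(-1/542853) + 370881*(-1/4333522) = -1953569*(-1/779483)*(-1/542853) - 370881/4333522 = (1953569/779483)*(-1/542853) - 370881/4333522 = -1953569/423144684999 - 370881/4333522 = -156944789751354137/1833706801626236478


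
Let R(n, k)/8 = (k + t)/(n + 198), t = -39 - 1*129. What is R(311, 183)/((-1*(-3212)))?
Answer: 30/408727 ≈ 7.3399e-5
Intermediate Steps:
t = -168 (t = -39 - 129 = -168)
R(n, k) = 8*(-168 + k)/(198 + n) (R(n, k) = 8*((k - 168)/(n + 198)) = 8*((-168 + k)/(198 + n)) = 8*(-168 + k)/(198 + n))
R(311, 183)/((-1*(-3212))) = (8*(-168 + 183)/(198 + 311))/((-1*(-3212))) = (8*15/509)/3212 = (8*(1/509)*15)*(1/3212) = (120/509)*(1/3212) = 30/408727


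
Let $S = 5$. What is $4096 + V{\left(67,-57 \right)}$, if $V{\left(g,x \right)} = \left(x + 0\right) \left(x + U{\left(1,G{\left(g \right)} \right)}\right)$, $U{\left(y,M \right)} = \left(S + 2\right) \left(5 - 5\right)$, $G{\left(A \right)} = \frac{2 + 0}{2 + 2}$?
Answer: $7345$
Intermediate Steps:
$G{\left(A \right)} = \frac{1}{2}$ ($G{\left(A \right)} = \frac{2}{4} = 2 \cdot \frac{1}{4} = \frac{1}{2}$)
$U{\left(y,M \right)} = 0$ ($U{\left(y,M \right)} = \left(5 + 2\right) \left(5 - 5\right) = 7 \cdot 0 = 0$)
$V{\left(g,x \right)} = x^{2}$ ($V{\left(g,x \right)} = \left(x + 0\right) \left(x + 0\right) = x x = x^{2}$)
$4096 + V{\left(67,-57 \right)} = 4096 + \left(-57\right)^{2} = 4096 + 3249 = 7345$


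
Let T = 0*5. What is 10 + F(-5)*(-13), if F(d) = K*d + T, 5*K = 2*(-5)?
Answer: -120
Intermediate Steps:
K = -2 (K = (2*(-5))/5 = (1/5)*(-10) = -2)
T = 0
F(d) = -2*d (F(d) = -2*d + 0 = -2*d)
10 + F(-5)*(-13) = 10 - 2*(-5)*(-13) = 10 + 10*(-13) = 10 - 130 = -120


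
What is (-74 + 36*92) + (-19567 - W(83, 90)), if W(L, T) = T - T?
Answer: -16329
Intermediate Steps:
W(L, T) = 0
(-74 + 36*92) + (-19567 - W(83, 90)) = (-74 + 36*92) + (-19567 - 1*0) = (-74 + 3312) + (-19567 + 0) = 3238 - 19567 = -16329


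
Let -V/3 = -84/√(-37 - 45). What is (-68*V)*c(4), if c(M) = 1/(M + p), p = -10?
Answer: -1428*I*√82/41 ≈ -315.39*I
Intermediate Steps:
c(M) = 1/(-10 + M) (c(M) = 1/(M - 10) = 1/(-10 + M))
V = -126*I*√82/41 (V = -(-252)/(√(-37 - 45)) = -(-252)/(√(-82)) = -(-252)/(I*√82) = -(-252)*(-I*√82/82) = -126*I*√82/41 ≈ -27.829*I)
(-68*V)*c(4) = (-(-8568)*I*√82/41)/(-10 + 4) = (8568*I*√82/41)/(-6) = (8568*I*√82/41)*(-⅙) = -1428*I*√82/41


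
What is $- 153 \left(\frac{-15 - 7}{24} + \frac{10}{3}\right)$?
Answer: $- \frac{1479}{4} \approx -369.75$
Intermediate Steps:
$- 153 \left(\frac{-15 - 7}{24} + \frac{10}{3}\right) = - 153 \left(\left(-15 - 7\right) \frac{1}{24} + 10 \cdot \frac{1}{3}\right) = - 153 \left(\left(-22\right) \frac{1}{24} + \frac{10}{3}\right) = - 153 \left(- \frac{11}{12} + \frac{10}{3}\right) = \left(-153\right) \frac{29}{12} = - \frac{1479}{4}$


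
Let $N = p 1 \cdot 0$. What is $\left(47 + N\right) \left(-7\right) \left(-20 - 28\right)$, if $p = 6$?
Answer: $15792$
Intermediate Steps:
$N = 0$ ($N = 6 \cdot 1 \cdot 0 = 6 \cdot 0 = 0$)
$\left(47 + N\right) \left(-7\right) \left(-20 - 28\right) = \left(47 + 0\right) \left(-7\right) \left(-20 - 28\right) = 47 \left(-7\right) \left(-48\right) = \left(-329\right) \left(-48\right) = 15792$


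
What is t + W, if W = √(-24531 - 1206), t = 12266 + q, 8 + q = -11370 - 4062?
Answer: -3174 + I*√25737 ≈ -3174.0 + 160.43*I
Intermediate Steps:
q = -15440 (q = -8 + (-11370 - 4062) = -8 - 15432 = -15440)
t = -3174 (t = 12266 - 15440 = -3174)
W = I*√25737 (W = √(-25737) = I*√25737 ≈ 160.43*I)
t + W = -3174 + I*√25737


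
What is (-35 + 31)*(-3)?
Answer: 12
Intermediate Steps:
(-35 + 31)*(-3) = -4*(-3) = 12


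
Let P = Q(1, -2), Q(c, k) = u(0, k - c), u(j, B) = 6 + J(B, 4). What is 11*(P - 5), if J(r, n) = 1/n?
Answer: 55/4 ≈ 13.750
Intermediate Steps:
u(j, B) = 25/4 (u(j, B) = 6 + 1/4 = 25/4)
Q(c, k) = 25/4
P = 25/4 ≈ 6.2500
11*(P - 5) = 11*(25/4 - 5) = 11*(5/4) = 55/4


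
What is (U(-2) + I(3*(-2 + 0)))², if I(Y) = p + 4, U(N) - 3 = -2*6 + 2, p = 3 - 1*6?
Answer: 36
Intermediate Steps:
p = -3 (p = 3 - 6 = -3)
U(N) = -7 (U(N) = 3 + (-2*6 + 2) = 3 + (-12 + 2) = 3 - 10 = -7)
I(Y) = 1 (I(Y) = -3 + 4 = 1)
(U(-2) + I(3*(-2 + 0)))² = (-7 + 1)² = (-6)² = 36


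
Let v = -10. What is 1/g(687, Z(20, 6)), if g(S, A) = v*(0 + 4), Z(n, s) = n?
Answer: -1/40 ≈ -0.025000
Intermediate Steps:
g(S, A) = -40 (g(S, A) = -10*(0 + 4) = -10*4 = -40)
1/g(687, Z(20, 6)) = 1/(-40) = -1/40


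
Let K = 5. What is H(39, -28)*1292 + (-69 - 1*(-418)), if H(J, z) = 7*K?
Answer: 45569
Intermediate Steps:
H(J, z) = 35 (H(J, z) = 7*5 = 35)
H(39, -28)*1292 + (-69 - 1*(-418)) = 35*1292 + (-69 - 1*(-418)) = 45220 + (-69 + 418) = 45220 + 349 = 45569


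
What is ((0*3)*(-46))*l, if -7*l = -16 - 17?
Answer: 0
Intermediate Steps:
l = 33/7 (l = -(-16 - 17)/7 = -1/7*(-33) = 33/7 ≈ 4.7143)
((0*3)*(-46))*l = ((0*3)*(-46))*(33/7) = (0*(-46))*(33/7) = 0*(33/7) = 0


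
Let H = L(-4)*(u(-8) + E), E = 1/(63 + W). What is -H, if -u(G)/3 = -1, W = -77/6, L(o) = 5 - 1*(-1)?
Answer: -5454/301 ≈ -18.120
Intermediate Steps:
L(o) = 6 (L(o) = 5 + 1 = 6)
W = -77/6 (W = -77*⅙ = -77/6 ≈ -12.833)
u(G) = 3 (u(G) = -3*(-1) = 3)
E = 6/301 (E = 1/(63 - 77/6) = 1/(301/6) = 6/301 ≈ 0.019934)
H = 5454/301 (H = 6*(3 + 6/301) = 6*(909/301) = 5454/301 ≈ 18.120)
-H = -1*5454/301 = -5454/301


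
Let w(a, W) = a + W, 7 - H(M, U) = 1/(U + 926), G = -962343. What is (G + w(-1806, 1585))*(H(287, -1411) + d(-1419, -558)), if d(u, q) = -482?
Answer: 221749718936/485 ≈ 4.5722e+8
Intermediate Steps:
H(M, U) = 7 - 1/(926 + U) (H(M, U) = 7 - 1/(U + 926) = 7 - 1/(926 + U))
w(a, W) = W + a
(G + w(-1806, 1585))*(H(287, -1411) + d(-1419, -558)) = (-962343 + (1585 - 1806))*((6481 + 7*(-1411))/(926 - 1411) - 482) = (-962343 - 221)*((6481 - 9877)/(-485) - 482) = -962564*(-1/485*(-3396) - 482) = -962564*(3396/485 - 482) = -962564*(-230374/485) = 221749718936/485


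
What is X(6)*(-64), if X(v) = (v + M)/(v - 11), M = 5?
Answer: 704/5 ≈ 140.80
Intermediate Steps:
X(v) = (5 + v)/(-11 + v) (X(v) = (v + 5)/(v - 11) = (5 + v)/(-11 + v))
X(6)*(-64) = ((5 + 6)/(-11 + 6))*(-64) = (11/(-5))*(-64) = -1/5*11*(-64) = -11/5*(-64) = 704/5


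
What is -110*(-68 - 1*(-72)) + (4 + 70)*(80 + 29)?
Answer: 7626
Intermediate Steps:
-110*(-68 - 1*(-72)) + (4 + 70)*(80 + 29) = -110*(-68 + 72) + 74*109 = -110*4 + 8066 = -440 + 8066 = 7626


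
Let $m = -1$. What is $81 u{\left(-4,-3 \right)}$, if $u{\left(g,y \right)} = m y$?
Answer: $243$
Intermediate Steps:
$u{\left(g,y \right)} = - y$
$81 u{\left(-4,-3 \right)} = 81 \left(\left(-1\right) \left(-3\right)\right) = 81 \cdot 3 = 243$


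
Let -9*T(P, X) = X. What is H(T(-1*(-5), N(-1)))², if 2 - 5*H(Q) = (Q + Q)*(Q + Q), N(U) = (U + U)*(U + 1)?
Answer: 4/25 ≈ 0.16000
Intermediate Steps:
N(U) = 2*U*(1 + U) (N(U) = (2*U)*(1 + U) = 2*U*(1 + U))
T(P, X) = -X/9
H(Q) = ⅖ - 4*Q²/5 (H(Q) = ⅖ - (Q + Q)*(Q + Q)/5 = ⅖ - 2*Q*2*Q/5 = ⅖ - 4*Q²/5)
H(T(-1*(-5), N(-1)))² = (⅖ - 4*4*(1 - 1)²/81/5)² = (⅖ - 4*(-2*(-1)*0/9)²/5)² = (⅖ - 4*(-⅑*0)²/5)² = (⅖ - ⅘*0²)² = (⅖ - ⅘*0)² = (⅖ + 0)² = (⅖)² = 4/25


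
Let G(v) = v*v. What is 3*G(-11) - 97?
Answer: 266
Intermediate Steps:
G(v) = v²
3*G(-11) - 97 = 3*(-11)² - 97 = 3*121 - 97 = 363 - 97 = 266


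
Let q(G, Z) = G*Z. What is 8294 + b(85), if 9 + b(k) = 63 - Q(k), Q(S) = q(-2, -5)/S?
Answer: 141914/17 ≈ 8347.9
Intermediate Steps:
Q(S) = 10/S (Q(S) = (-2*(-5))/S = 10/S)
b(k) = 54 - 10/k (b(k) = -9 + (63 - 10/k) = 54 - 10/k)
8294 + b(85) = 8294 + (54 - 10/85) = 8294 + (54 - 10*1/85) = 8294 + (54 - 2/17) = 8294 + 916/17 = 141914/17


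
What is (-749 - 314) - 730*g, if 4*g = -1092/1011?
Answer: -291801/337 ≈ -865.88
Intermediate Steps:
g = -91/337 (g = (-1092/1011)/4 = (-1092*1/1011)/4 = (¼)*(-364/337) = -91/337 ≈ -0.27003)
(-749 - 314) - 730*g = (-749 - 314) - 730*(-91/337) = -1063 + 66430/337 = -291801/337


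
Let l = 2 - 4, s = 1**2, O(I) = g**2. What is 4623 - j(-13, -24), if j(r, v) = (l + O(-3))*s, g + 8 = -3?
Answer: 4504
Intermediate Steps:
g = -11 (g = -8 - 3 = -11)
O(I) = 121 (O(I) = (-11)**2 = 121)
s = 1
l = -2
j(r, v) = 119 (j(r, v) = (-2 + 121)*1 = 119*1 = 119)
4623 - j(-13, -24) = 4623 - 1*119 = 4623 - 119 = 4504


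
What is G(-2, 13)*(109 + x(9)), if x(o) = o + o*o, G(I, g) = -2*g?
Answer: -5174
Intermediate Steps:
x(o) = o + o²
G(-2, 13)*(109 + x(9)) = (-2*13)*(109 + 9*(1 + 9)) = -26*(109 + 9*10) = -26*(109 + 90) = -26*199 = -5174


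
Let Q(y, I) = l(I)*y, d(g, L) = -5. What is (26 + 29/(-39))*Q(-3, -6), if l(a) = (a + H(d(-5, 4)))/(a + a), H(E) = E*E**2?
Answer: -129035/156 ≈ -827.15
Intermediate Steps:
H(E) = E**3
l(a) = (-125 + a)/(2*a) (l(a) = (a + (-5)**3)/(a + a) = (a - 125)/((2*a)) = (-125 + a)*(1/(2*a)) = (-125 + a)/(2*a))
Q(y, I) = y*(-125 + I)/(2*I) (Q(y, I) = ((-125 + I)/(2*I))*y = y*(-125 + I)/(2*I))
(26 + 29/(-39))*Q(-3, -6) = (26 + 29/(-39))*((1/2)*(-3)*(-125 - 6)/(-6)) = (26 + 29*(-1/39))*((1/2)*(-3)*(-1/6)*(-131)) = (26 - 29/39)*(-131/4) = (985/39)*(-131/4) = -129035/156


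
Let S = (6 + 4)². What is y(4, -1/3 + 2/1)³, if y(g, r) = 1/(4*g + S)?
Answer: 1/1560896 ≈ 6.4066e-7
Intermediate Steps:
S = 100 (S = 10² = 100)
y(g, r) = 1/(100 + 4*g) (y(g, r) = 1/(4*g + 100) = 1/(100 + 4*g))
y(4, -1/3 + 2/1)³ = (1/(4*(25 + 4)))³ = ((¼)/29)³ = ((¼)*(1/29))³ = (1/116)³ = 1/1560896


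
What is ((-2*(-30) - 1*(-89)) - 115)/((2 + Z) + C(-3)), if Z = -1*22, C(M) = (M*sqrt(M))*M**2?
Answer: -680/2587 + 918*I*sqrt(3)/2587 ≈ -0.26285 + 0.61462*I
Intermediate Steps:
C(M) = M**(7/2) (C(M) = M**(3/2)*M**2 = M**(7/2))
Z = -22
((-2*(-30) - 1*(-89)) - 115)/((2 + Z) + C(-3)) = ((-2*(-30) - 1*(-89)) - 115)/((2 - 22) + (-3)**(7/2)) = ((60 + 89) - 115)/(-20 - 27*I*sqrt(3)) = (149 - 115)/(-20 - 27*I*sqrt(3)) = 34/(-20 - 27*I*sqrt(3))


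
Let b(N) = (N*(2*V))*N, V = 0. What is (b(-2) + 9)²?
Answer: 81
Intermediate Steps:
b(N) = 0 (b(N) = (N*(2*0))*N = (N*0)*N = 0*N = 0)
(b(-2) + 9)² = (0 + 9)² = 9² = 81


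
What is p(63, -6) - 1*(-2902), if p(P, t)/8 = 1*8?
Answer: 2966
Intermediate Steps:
p(P, t) = 64 (p(P, t) = 8*(1*8) = 8*8 = 64)
p(63, -6) - 1*(-2902) = 64 - 1*(-2902) = 64 + 2902 = 2966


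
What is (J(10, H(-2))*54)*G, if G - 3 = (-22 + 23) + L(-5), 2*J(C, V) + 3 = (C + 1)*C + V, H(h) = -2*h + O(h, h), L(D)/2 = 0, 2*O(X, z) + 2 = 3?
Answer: 12042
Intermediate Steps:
O(X, z) = ½ (O(X, z) = -1 + (½)*3 = -1 + 3/2 = ½)
L(D) = 0 (L(D) = 2*0 = 0)
H(h) = ½ - 2*h (H(h) = -2*h + ½ = ½ - 2*h)
J(C, V) = -3/2 + V/2 + C*(1 + C)/2 (J(C, V) = -3/2 + ((C + 1)*C + V)/2 = -3/2 + ((1 + C)*C + V)/2 = -3/2 + (C*(1 + C) + V)/2 = -3/2 + (V + C*(1 + C))/2 = -3/2 + (V/2 + C*(1 + C)/2) = -3/2 + V/2 + C*(1 + C)/2)
G = 4 (G = 3 + ((-22 + 23) + 0) = 3 + (1 + 0) = 3 + 1 = 4)
(J(10, H(-2))*54)*G = ((-3/2 + (½)*10 + (½ - 2*(-2))/2 + (½)*10²)*54)*4 = ((-3/2 + 5 + (½ + 4)/2 + (½)*100)*54)*4 = ((-3/2 + 5 + (½)*(9/2) + 50)*54)*4 = ((-3/2 + 5 + 9/4 + 50)*54)*4 = ((223/4)*54)*4 = (6021/2)*4 = 12042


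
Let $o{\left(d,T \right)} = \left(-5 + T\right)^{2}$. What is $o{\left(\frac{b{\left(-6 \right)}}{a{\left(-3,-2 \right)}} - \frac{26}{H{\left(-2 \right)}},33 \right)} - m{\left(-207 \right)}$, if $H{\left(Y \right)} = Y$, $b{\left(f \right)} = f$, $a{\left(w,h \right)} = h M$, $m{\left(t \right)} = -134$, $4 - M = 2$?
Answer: $918$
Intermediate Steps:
$M = 2$ ($M = 4 - 2 = 2$)
$a{\left(w,h \right)} = 2 h$ ($a{\left(w,h \right)} = h 2 = 2 h$)
$o{\left(\frac{b{\left(-6 \right)}}{a{\left(-3,-2 \right)}} - \frac{26}{H{\left(-2 \right)}},33 \right)} - m{\left(-207 \right)} = \left(-5 + 33\right)^{2} - -134 = 28^{2} + 134 = 784 + 134 = 918$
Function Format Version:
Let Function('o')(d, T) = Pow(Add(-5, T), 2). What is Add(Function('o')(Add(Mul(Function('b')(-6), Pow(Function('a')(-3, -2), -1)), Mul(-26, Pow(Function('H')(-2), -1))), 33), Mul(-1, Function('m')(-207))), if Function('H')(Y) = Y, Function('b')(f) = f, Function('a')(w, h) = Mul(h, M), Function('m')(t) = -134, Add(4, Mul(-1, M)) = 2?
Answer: 918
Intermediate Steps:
M = 2 (M = Add(4, Mul(-1, 2)) = Add(4, -2) = 2)
Function('a')(w, h) = Mul(2, h) (Function('a')(w, h) = Mul(h, 2) = Mul(2, h))
Add(Function('o')(Add(Mul(Function('b')(-6), Pow(Function('a')(-3, -2), -1)), Mul(-26, Pow(Function('H')(-2), -1))), 33), Mul(-1, Function('m')(-207))) = Add(Pow(Add(-5, 33), 2), Mul(-1, -134)) = Add(Pow(28, 2), 134) = Add(784, 134) = 918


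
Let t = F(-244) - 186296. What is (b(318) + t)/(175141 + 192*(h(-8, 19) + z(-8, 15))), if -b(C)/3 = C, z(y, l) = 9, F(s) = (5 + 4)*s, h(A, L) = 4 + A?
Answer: -189446/176101 ≈ -1.0758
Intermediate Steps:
F(s) = 9*s
b(C) = -3*C
t = -188492 (t = 9*(-244) - 186296 = -2196 - 186296 = -188492)
(b(318) + t)/(175141 + 192*(h(-8, 19) + z(-8, 15))) = (-3*318 - 188492)/(175141 + 192*((4 - 8) + 9)) = (-954 - 188492)/(175141 + 192*(-4 + 9)) = -189446/(175141 + 192*5) = -189446/(175141 + 960) = -189446/176101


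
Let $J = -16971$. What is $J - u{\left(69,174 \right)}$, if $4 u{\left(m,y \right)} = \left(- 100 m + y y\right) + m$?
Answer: $- \frac{91329}{4} \approx -22832.0$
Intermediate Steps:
$u{\left(m,y \right)} = - \frac{99 m}{4} + \frac{y^{2}}{4}$ ($u{\left(m,y \right)} = \frac{\left(- 100 m + y y\right) + m}{4} = \frac{\left(- 100 m + y^{2}\right) + m}{4} = \frac{\left(y^{2} - 100 m\right) + m}{4} = \frac{y^{2} - 99 m}{4} = - \frac{99 m}{4} + \frac{y^{2}}{4}$)
$J - u{\left(69,174 \right)} = -16971 - \left(\left(- \frac{99}{4}\right) 69 + \frac{174^{2}}{4}\right) = -16971 - \left(- \frac{6831}{4} + \frac{1}{4} \cdot 30276\right) = -16971 - \left(- \frac{6831}{4} + 7569\right) = -16971 - \frac{23445}{4} = - \frac{91329}{4}$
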